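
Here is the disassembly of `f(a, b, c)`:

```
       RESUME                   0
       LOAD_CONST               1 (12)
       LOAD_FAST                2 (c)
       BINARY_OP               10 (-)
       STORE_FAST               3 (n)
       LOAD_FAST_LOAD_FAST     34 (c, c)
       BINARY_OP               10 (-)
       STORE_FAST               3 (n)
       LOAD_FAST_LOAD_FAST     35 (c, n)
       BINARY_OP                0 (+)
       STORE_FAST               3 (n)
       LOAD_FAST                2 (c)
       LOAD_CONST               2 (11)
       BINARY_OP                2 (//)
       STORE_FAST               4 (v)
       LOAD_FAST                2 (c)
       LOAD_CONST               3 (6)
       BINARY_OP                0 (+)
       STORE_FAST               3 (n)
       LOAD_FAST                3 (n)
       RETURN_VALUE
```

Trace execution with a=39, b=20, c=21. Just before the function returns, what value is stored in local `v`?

LOAD_CONST → push 12. Stack: [12]
LOAD_FAST c → push 21. Stack: [12, 21]
BINARY_OP - → 12 - 21 = -9. Stack: [-9]
STORE_FAST n → n=-9. Stack: []
LOAD_FAST_LOAD_FAST c,c → push 21,21. Stack: [21, 21]
BINARY_OP - → 21 - 21 = 0. Stack: [0]
STORE_FAST n → n=0. Stack: []
LOAD_FAST_LOAD_FAST c,n → push 21,0. Stack: [21, 0]
BINARY_OP + → 21 + 0 = 21. Stack: [21]
STORE_FAST n → n=21. Stack: []
LOAD_FAST c → push 21. Stack: [21]
LOAD_CONST → push 11. Stack: [21, 11]
BINARY_OP // → 21 // 11 = 1. Stack: [1]
STORE_FAST v → v=1. Stack: []
LOAD_FAST c → push 21. Stack: [21]
LOAD_CONST → push 6. Stack: [21, 6]
BINARY_OP + → 21 + 6 = 27. Stack: [27]
STORE_FAST n → n=27. Stack: []
LOAD_FAST n → push 27. Stack: [27]
RETURN_VALUE → return 27.

1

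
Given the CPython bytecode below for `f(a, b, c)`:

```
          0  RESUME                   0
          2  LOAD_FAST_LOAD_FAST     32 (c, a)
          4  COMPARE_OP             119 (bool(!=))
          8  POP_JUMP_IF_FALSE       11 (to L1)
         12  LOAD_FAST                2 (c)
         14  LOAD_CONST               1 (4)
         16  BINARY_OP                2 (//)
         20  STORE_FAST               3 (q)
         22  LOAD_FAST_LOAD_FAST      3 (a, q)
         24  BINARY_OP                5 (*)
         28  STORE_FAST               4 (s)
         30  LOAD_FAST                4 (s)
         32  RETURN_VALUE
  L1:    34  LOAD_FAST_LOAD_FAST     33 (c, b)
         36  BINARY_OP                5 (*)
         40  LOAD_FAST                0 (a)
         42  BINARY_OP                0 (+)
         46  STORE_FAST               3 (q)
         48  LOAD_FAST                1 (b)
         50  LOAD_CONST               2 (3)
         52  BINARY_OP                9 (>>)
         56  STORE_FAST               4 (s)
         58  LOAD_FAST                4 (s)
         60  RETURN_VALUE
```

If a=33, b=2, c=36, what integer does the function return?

297

LOAD_FAST_LOAD_FAST c,a → push 36,33. Stack: [36, 33]
COMPARE_OP bool(!=) → 36 vs 33 = True. Stack: [True]
POP_JUMP_IF_FALSE → pop True; no jump. Stack: []
LOAD_FAST c → push 36. Stack: [36]
LOAD_CONST → push 4. Stack: [36, 4]
BINARY_OP // → 36 // 4 = 9. Stack: [9]
STORE_FAST q → q=9. Stack: []
LOAD_FAST_LOAD_FAST a,q → push 33,9. Stack: [33, 9]
BINARY_OP * → 33 * 9 = 297. Stack: [297]
STORE_FAST s → s=297. Stack: []
LOAD_FAST s → push 297. Stack: [297]
RETURN_VALUE → return 297.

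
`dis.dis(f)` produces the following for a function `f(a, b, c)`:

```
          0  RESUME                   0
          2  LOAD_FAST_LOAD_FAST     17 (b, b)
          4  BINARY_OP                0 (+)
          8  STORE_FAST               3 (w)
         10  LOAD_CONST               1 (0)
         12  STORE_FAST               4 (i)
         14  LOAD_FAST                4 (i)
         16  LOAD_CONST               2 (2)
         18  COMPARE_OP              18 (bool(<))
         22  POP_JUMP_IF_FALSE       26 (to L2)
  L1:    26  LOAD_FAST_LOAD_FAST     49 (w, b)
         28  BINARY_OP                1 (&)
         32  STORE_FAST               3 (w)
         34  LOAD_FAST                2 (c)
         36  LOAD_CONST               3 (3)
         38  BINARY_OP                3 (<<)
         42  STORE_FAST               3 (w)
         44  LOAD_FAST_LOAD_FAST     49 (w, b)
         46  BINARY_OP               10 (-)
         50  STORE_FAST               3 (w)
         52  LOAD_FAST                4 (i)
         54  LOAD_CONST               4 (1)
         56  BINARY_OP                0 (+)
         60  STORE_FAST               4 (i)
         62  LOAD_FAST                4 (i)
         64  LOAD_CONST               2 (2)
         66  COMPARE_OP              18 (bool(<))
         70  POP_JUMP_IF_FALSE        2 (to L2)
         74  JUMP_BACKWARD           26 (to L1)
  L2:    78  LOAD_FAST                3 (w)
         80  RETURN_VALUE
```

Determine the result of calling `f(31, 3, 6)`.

LOAD_FAST_LOAD_FAST b,b → push 3,3. Stack: [3, 3]
BINARY_OP + → 3 + 3 = 6. Stack: [6]
STORE_FAST w → w=6. Stack: []
LOAD_CONST → push 0. Stack: [0]
STORE_FAST i → i=0. Stack: []
LOAD_FAST i → push 0. Stack: [0]
LOAD_CONST → push 2. Stack: [0, 2]
COMPARE_OP bool(<) → 0 vs 2 = True. Stack: [True]
POP_JUMP_IF_FALSE → pop True; no jump. Stack: []
LOAD_FAST_LOAD_FAST w,b → push 6,3. Stack: [6, 3]
BINARY_OP & → 6 & 3 = 2. Stack: [2]
STORE_FAST w → w=2. Stack: []
LOAD_FAST c → push 6. Stack: [6]
LOAD_CONST → push 3. Stack: [6, 3]
BINARY_OP << → 6 << 3 = 48. Stack: [48]
STORE_FAST w → w=48. Stack: []
LOAD_FAST_LOAD_FAST w,b → push 48,3. Stack: [48, 3]
BINARY_OP - → 48 - 3 = 45. Stack: [45]
STORE_FAST w → w=45. Stack: []
LOAD_FAST i → push 0. Stack: [0]
LOAD_CONST → push 1. Stack: [0, 1]
BINARY_OP + → 0 + 1 = 1. Stack: [1]
STORE_FAST i → i=1. Stack: []
LOAD_FAST i → push 1. Stack: [1]
LOAD_CONST → push 2. Stack: [1, 2]
COMPARE_OP bool(<) → 1 vs 2 = True. Stack: [True]
POP_JUMP_IF_FALSE → pop True; no jump. Stack: []
LOAD_FAST_LOAD_FAST w,b → push 45,3. Stack: [45, 3]
BINARY_OP & → 45 & 3 = 1. Stack: [1]
STORE_FAST w → w=1. Stack: []
LOAD_FAST c → push 6. Stack: [6]
LOAD_CONST → push 3. Stack: [6, 3]
BINARY_OP << → 6 << 3 = 48. Stack: [48]
STORE_FAST w → w=48. Stack: []
LOAD_FAST_LOAD_FAST w,b → push 48,3. Stack: [48, 3]
BINARY_OP - → 48 - 3 = 45. Stack: [45]
STORE_FAST w → w=45. Stack: []
LOAD_FAST i → push 1. Stack: [1]
LOAD_CONST → push 1. Stack: [1, 1]
BINARY_OP + → 1 + 1 = 2. Stack: [2]
STORE_FAST i → i=2. Stack: []
LOAD_FAST i → push 2. Stack: [2]
LOAD_CONST → push 2. Stack: [2, 2]
COMPARE_OP bool(<) → 2 vs 2 = False. Stack: [False]
POP_JUMP_IF_FALSE → pop False; jump. Stack: []
LOAD_FAST w → push 45. Stack: [45]
RETURN_VALUE → return 45.

45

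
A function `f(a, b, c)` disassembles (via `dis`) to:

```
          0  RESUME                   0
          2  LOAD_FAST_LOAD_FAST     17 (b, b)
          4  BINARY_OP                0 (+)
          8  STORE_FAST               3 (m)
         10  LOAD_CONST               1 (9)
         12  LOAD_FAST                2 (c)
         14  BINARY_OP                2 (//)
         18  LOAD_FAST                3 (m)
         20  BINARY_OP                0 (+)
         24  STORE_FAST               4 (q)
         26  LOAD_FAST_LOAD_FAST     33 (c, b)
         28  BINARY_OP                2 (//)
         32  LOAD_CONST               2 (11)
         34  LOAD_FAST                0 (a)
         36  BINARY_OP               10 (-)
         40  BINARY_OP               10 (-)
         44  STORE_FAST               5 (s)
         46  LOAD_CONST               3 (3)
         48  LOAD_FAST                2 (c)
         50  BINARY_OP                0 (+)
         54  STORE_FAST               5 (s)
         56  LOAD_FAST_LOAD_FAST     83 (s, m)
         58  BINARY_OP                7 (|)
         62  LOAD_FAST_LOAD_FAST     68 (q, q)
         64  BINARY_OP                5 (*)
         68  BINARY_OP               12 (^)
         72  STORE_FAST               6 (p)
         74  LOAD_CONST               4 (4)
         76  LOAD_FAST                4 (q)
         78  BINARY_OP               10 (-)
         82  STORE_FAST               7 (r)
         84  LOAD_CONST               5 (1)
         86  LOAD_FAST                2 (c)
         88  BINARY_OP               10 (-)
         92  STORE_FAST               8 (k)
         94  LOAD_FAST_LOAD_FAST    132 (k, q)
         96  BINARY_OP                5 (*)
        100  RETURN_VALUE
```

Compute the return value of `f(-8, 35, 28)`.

-1890

LOAD_FAST_LOAD_FAST b,b → push 35,35. Stack: [35, 35]
BINARY_OP + → 35 + 35 = 70. Stack: [70]
STORE_FAST m → m=70. Stack: []
LOAD_CONST → push 9. Stack: [9]
LOAD_FAST c → push 28. Stack: [9, 28]
BINARY_OP // → 9 // 28 = 0. Stack: [0]
LOAD_FAST m → push 70. Stack: [0, 70]
BINARY_OP + → 0 + 70 = 70. Stack: [70]
STORE_FAST q → q=70. Stack: []
LOAD_FAST_LOAD_FAST c,b → push 28,35. Stack: [28, 35]
BINARY_OP // → 28 // 35 = 0. Stack: [0]
LOAD_CONST → push 11. Stack: [0, 11]
LOAD_FAST a → push -8. Stack: [0, 11, -8]
BINARY_OP - → 11 - -8 = 19. Stack: [0, 19]
BINARY_OP - → 0 - 19 = -19. Stack: [-19]
STORE_FAST s → s=-19. Stack: []
LOAD_CONST → push 3. Stack: [3]
LOAD_FAST c → push 28. Stack: [3, 28]
BINARY_OP + → 3 + 28 = 31. Stack: [31]
STORE_FAST s → s=31. Stack: []
LOAD_FAST_LOAD_FAST s,m → push 31,70. Stack: [31, 70]
BINARY_OP | → 31 | 70 = 95. Stack: [95]
LOAD_FAST_LOAD_FAST q,q → push 70,70. Stack: [95, 70, 70]
BINARY_OP * → 70 * 70 = 4900. Stack: [95, 4900]
BINARY_OP ^ → 95 ^ 4900 = 4987. Stack: [4987]
STORE_FAST p → p=4987. Stack: []
LOAD_CONST → push 4. Stack: [4]
LOAD_FAST q → push 70. Stack: [4, 70]
BINARY_OP - → 4 - 70 = -66. Stack: [-66]
STORE_FAST r → r=-66. Stack: []
LOAD_CONST → push 1. Stack: [1]
LOAD_FAST c → push 28. Stack: [1, 28]
BINARY_OP - → 1 - 28 = -27. Stack: [-27]
STORE_FAST k → k=-27. Stack: []
LOAD_FAST_LOAD_FAST k,q → push -27,70. Stack: [-27, 70]
BINARY_OP * → -27 * 70 = -1890. Stack: [-1890]
RETURN_VALUE → return -1890.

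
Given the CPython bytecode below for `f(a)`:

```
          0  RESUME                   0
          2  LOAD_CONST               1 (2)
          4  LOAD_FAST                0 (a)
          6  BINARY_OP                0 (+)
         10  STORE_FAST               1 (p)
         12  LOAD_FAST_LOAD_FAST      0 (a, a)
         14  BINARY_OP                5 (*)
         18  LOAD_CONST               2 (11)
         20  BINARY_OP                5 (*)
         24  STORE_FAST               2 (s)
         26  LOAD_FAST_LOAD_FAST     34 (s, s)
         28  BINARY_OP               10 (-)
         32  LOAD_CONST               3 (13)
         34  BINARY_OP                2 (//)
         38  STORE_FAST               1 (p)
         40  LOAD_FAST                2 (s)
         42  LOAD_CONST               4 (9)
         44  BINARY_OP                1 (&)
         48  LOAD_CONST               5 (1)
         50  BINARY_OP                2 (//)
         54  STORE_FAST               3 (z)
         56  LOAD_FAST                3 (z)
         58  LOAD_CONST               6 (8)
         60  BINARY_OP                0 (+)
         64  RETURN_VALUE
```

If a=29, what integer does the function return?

LOAD_CONST → push 2. Stack: [2]
LOAD_FAST a → push 29. Stack: [2, 29]
BINARY_OP + → 2 + 29 = 31. Stack: [31]
STORE_FAST p → p=31. Stack: []
LOAD_FAST_LOAD_FAST a,a → push 29,29. Stack: [29, 29]
BINARY_OP * → 29 * 29 = 841. Stack: [841]
LOAD_CONST → push 11. Stack: [841, 11]
BINARY_OP * → 841 * 11 = 9251. Stack: [9251]
STORE_FAST s → s=9251. Stack: []
LOAD_FAST_LOAD_FAST s,s → push 9251,9251. Stack: [9251, 9251]
BINARY_OP - → 9251 - 9251 = 0. Stack: [0]
LOAD_CONST → push 13. Stack: [0, 13]
BINARY_OP // → 0 // 13 = 0. Stack: [0]
STORE_FAST p → p=0. Stack: []
LOAD_FAST s → push 9251. Stack: [9251]
LOAD_CONST → push 9. Stack: [9251, 9]
BINARY_OP & → 9251 & 9 = 1. Stack: [1]
LOAD_CONST → push 1. Stack: [1, 1]
BINARY_OP // → 1 // 1 = 1. Stack: [1]
STORE_FAST z → z=1. Stack: []
LOAD_FAST z → push 1. Stack: [1]
LOAD_CONST → push 8. Stack: [1, 8]
BINARY_OP + → 1 + 8 = 9. Stack: [9]
RETURN_VALUE → return 9.

9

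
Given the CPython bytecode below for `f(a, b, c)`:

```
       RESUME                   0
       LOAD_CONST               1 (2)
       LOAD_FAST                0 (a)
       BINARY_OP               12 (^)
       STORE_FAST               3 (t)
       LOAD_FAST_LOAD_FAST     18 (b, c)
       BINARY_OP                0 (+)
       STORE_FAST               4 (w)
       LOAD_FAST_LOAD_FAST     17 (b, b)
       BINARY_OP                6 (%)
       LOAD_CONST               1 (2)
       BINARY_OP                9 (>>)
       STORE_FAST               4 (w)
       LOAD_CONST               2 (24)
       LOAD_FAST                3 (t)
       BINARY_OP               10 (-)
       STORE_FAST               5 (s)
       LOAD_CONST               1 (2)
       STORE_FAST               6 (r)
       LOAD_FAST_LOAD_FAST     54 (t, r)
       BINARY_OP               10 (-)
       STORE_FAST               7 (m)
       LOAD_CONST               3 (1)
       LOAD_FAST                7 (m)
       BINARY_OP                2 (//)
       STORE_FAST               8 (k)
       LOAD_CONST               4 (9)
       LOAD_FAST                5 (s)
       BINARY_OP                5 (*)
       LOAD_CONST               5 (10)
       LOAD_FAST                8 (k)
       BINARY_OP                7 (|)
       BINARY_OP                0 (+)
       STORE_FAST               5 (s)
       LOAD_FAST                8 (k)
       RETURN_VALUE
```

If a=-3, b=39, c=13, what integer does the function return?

LOAD_CONST → push 2. Stack: [2]
LOAD_FAST a → push -3. Stack: [2, -3]
BINARY_OP ^ → 2 ^ -3 = -1. Stack: [-1]
STORE_FAST t → t=-1. Stack: []
LOAD_FAST_LOAD_FAST b,c → push 39,13. Stack: [39, 13]
BINARY_OP + → 39 + 13 = 52. Stack: [52]
STORE_FAST w → w=52. Stack: []
LOAD_FAST_LOAD_FAST b,b → push 39,39. Stack: [39, 39]
BINARY_OP % → 39 % 39 = 0. Stack: [0]
LOAD_CONST → push 2. Stack: [0, 2]
BINARY_OP >> → 0 >> 2 = 0. Stack: [0]
STORE_FAST w → w=0. Stack: []
LOAD_CONST → push 24. Stack: [24]
LOAD_FAST t → push -1. Stack: [24, -1]
BINARY_OP - → 24 - -1 = 25. Stack: [25]
STORE_FAST s → s=25. Stack: []
LOAD_CONST → push 2. Stack: [2]
STORE_FAST r → r=2. Stack: []
LOAD_FAST_LOAD_FAST t,r → push -1,2. Stack: [-1, 2]
BINARY_OP - → -1 - 2 = -3. Stack: [-3]
STORE_FAST m → m=-3. Stack: []
LOAD_CONST → push 1. Stack: [1]
LOAD_FAST m → push -3. Stack: [1, -3]
BINARY_OP // → 1 // -3 = -1. Stack: [-1]
STORE_FAST k → k=-1. Stack: []
LOAD_CONST → push 9. Stack: [9]
LOAD_FAST s → push 25. Stack: [9, 25]
BINARY_OP * → 9 * 25 = 225. Stack: [225]
LOAD_CONST → push 10. Stack: [225, 10]
LOAD_FAST k → push -1. Stack: [225, 10, -1]
BINARY_OP | → 10 | -1 = -1. Stack: [225, -1]
BINARY_OP + → 225 + -1 = 224. Stack: [224]
STORE_FAST s → s=224. Stack: []
LOAD_FAST k → push -1. Stack: [-1]
RETURN_VALUE → return -1.

-1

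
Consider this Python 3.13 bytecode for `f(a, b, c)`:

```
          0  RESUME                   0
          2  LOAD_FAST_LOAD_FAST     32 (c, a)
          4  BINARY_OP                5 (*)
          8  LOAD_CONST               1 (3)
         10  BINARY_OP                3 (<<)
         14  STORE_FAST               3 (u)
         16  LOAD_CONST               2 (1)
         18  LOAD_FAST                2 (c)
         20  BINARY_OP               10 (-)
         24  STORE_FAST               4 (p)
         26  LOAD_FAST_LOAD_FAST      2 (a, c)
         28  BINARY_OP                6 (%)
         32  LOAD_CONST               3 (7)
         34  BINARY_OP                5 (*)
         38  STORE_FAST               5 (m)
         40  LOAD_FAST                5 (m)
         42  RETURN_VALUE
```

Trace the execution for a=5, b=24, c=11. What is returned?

LOAD_FAST_LOAD_FAST c,a → push 11,5. Stack: [11, 5]
BINARY_OP * → 11 * 5 = 55. Stack: [55]
LOAD_CONST → push 3. Stack: [55, 3]
BINARY_OP << → 55 << 3 = 440. Stack: [440]
STORE_FAST u → u=440. Stack: []
LOAD_CONST → push 1. Stack: [1]
LOAD_FAST c → push 11. Stack: [1, 11]
BINARY_OP - → 1 - 11 = -10. Stack: [-10]
STORE_FAST p → p=-10. Stack: []
LOAD_FAST_LOAD_FAST a,c → push 5,11. Stack: [5, 11]
BINARY_OP % → 5 % 11 = 5. Stack: [5]
LOAD_CONST → push 7. Stack: [5, 7]
BINARY_OP * → 5 * 7 = 35. Stack: [35]
STORE_FAST m → m=35. Stack: []
LOAD_FAST m → push 35. Stack: [35]
RETURN_VALUE → return 35.

35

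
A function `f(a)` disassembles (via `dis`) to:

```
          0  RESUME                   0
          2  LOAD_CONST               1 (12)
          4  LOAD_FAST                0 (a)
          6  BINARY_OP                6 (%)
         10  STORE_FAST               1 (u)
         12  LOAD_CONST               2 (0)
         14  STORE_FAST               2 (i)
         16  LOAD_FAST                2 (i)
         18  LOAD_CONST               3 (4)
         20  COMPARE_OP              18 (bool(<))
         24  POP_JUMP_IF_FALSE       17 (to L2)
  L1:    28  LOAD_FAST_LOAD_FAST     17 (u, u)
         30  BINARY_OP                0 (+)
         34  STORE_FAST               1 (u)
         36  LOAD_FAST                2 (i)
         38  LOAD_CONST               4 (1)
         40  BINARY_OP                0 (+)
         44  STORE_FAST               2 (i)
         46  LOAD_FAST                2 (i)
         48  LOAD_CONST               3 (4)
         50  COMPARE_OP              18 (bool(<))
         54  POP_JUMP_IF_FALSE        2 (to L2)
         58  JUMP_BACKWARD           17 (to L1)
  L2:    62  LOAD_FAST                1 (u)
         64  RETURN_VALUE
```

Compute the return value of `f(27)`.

LOAD_CONST → push 12. Stack: [12]
LOAD_FAST a → push 27. Stack: [12, 27]
BINARY_OP % → 12 % 27 = 12. Stack: [12]
STORE_FAST u → u=12. Stack: []
LOAD_CONST → push 0. Stack: [0]
STORE_FAST i → i=0. Stack: []
LOAD_FAST i → push 0. Stack: [0]
LOAD_CONST → push 4. Stack: [0, 4]
COMPARE_OP bool(<) → 0 vs 4 = True. Stack: [True]
POP_JUMP_IF_FALSE → pop True; no jump. Stack: []
LOAD_FAST_LOAD_FAST u,u → push 12,12. Stack: [12, 12]
BINARY_OP + → 12 + 12 = 24. Stack: [24]
STORE_FAST u → u=24. Stack: []
LOAD_FAST i → push 0. Stack: [0]
LOAD_CONST → push 1. Stack: [0, 1]
BINARY_OP + → 0 + 1 = 1. Stack: [1]
STORE_FAST i → i=1. Stack: []
LOAD_FAST i → push 1. Stack: [1]
LOAD_CONST → push 4. Stack: [1, 4]
COMPARE_OP bool(<) → 1 vs 4 = True. Stack: [True]
POP_JUMP_IF_FALSE → pop True; no jump. Stack: []
LOAD_FAST_LOAD_FAST u,u → push 24,24. Stack: [24, 24]
BINARY_OP + → 24 + 24 = 48. Stack: [48]
STORE_FAST u → u=48. Stack: []
LOAD_FAST i → push 1. Stack: [1]
LOAD_CONST → push 1. Stack: [1, 1]
BINARY_OP + → 1 + 1 = 2. Stack: [2]
STORE_FAST i → i=2. Stack: []
LOAD_FAST i → push 2. Stack: [2]
LOAD_CONST → push 4. Stack: [2, 4]
COMPARE_OP bool(<) → 2 vs 4 = True. Stack: [True]
POP_JUMP_IF_FALSE → pop True; no jump. Stack: []
LOAD_FAST_LOAD_FAST u,u → push 48,48. Stack: [48, 48]
BINARY_OP + → 48 + 48 = 96. Stack: [96]
STORE_FAST u → u=96. Stack: []
LOAD_FAST i → push 2. Stack: [2]
LOAD_CONST → push 1. Stack: [2, 1]
BINARY_OP + → 2 + 1 = 3. Stack: [3]
STORE_FAST i → i=3. Stack: []
LOAD_FAST i → push 3. Stack: [3]
LOAD_CONST → push 4. Stack: [3, 4]
COMPARE_OP bool(<) → 3 vs 4 = True. Stack: [True]
POP_JUMP_IF_FALSE → pop True; no jump. Stack: []
LOAD_FAST_LOAD_FAST u,u → push 96,96. Stack: [96, 96]
BINARY_OP + → 96 + 96 = 192. Stack: [192]
STORE_FAST u → u=192. Stack: []
LOAD_FAST i → push 3. Stack: [3]
LOAD_CONST → push 1. Stack: [3, 1]
BINARY_OP + → 3 + 1 = 4. Stack: [4]
STORE_FAST i → i=4. Stack: []
LOAD_FAST i → push 4. Stack: [4]
LOAD_CONST → push 4. Stack: [4, 4]
COMPARE_OP bool(<) → 4 vs 4 = False. Stack: [False]
POP_JUMP_IF_FALSE → pop False; jump. Stack: []
LOAD_FAST u → push 192. Stack: [192]
RETURN_VALUE → return 192.

192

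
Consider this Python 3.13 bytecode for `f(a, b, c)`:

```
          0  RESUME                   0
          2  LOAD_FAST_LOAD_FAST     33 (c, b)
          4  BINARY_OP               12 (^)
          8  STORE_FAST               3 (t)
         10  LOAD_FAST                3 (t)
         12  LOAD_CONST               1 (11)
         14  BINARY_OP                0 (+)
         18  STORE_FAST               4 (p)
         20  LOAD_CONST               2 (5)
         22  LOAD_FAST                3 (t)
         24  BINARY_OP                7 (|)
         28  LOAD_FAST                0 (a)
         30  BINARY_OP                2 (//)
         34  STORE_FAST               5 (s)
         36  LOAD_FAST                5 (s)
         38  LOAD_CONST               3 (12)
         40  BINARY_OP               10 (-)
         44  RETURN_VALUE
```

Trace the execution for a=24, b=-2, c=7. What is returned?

-13

LOAD_FAST_LOAD_FAST c,b → push 7,-2. Stack: [7, -2]
BINARY_OP ^ → 7 ^ -2 = -7. Stack: [-7]
STORE_FAST t → t=-7. Stack: []
LOAD_FAST t → push -7. Stack: [-7]
LOAD_CONST → push 11. Stack: [-7, 11]
BINARY_OP + → -7 + 11 = 4. Stack: [4]
STORE_FAST p → p=4. Stack: []
LOAD_CONST → push 5. Stack: [5]
LOAD_FAST t → push -7. Stack: [5, -7]
BINARY_OP | → 5 | -7 = -3. Stack: [-3]
LOAD_FAST a → push 24. Stack: [-3, 24]
BINARY_OP // → -3 // 24 = -1. Stack: [-1]
STORE_FAST s → s=-1. Stack: []
LOAD_FAST s → push -1. Stack: [-1]
LOAD_CONST → push 12. Stack: [-1, 12]
BINARY_OP - → -1 - 12 = -13. Stack: [-13]
RETURN_VALUE → return -13.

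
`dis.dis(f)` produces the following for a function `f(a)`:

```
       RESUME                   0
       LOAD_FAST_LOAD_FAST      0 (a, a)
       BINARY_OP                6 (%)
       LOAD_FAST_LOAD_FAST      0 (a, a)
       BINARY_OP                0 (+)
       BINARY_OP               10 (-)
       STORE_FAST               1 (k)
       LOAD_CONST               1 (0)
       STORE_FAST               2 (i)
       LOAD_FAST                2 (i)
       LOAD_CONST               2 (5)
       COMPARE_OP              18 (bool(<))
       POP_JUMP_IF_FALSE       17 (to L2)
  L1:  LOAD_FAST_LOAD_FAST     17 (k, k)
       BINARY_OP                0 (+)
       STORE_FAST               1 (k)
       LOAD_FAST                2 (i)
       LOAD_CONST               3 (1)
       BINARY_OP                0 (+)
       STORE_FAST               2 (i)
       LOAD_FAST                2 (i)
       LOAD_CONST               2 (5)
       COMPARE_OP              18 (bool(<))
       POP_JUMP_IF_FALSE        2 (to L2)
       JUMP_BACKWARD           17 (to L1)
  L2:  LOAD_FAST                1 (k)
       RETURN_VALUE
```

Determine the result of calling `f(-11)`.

LOAD_FAST_LOAD_FAST a,a → push -11,-11
BINARY_OP % → -11 % -11 = 0
LOAD_FAST_LOAD_FAST a,a → push -11,-11
BINARY_OP + → -11 + -11 = -22
BINARY_OP - → 0 - -22 = 22
STORE_FAST k → k=22
LOAD_CONST → push 0
STORE_FAST i → i=0
LOAD_FAST i → push 0
LOAD_CONST → push 5
COMPARE_OP bool(<) → 0 vs 5 = True
POP_JUMP_IF_FALSE → pop True; no jump
LOAD_FAST_LOAD_FAST k,k → push 22,22
BINARY_OP + → 22 + 22 = 44
STORE_FAST k → k=44
LOAD_FAST i → push 0
LOAD_CONST → push 1
BINARY_OP + → 0 + 1 = 1
STORE_FAST i → i=1
LOAD_FAST i → push 1
LOAD_CONST → push 5
COMPARE_OP bool(<) → 1 vs 5 = True
POP_JUMP_IF_FALSE → pop True; no jump
LOAD_FAST_LOAD_FAST k,k → push 44,44
BINARY_OP + → 44 + 44 = 88
STORE_FAST k → k=88
LOAD_FAST i → push 1
LOAD_CONST → push 1
BINARY_OP + → 1 + 1 = 2
STORE_FAST i → i=2
LOAD_FAST i → push 2
LOAD_CONST → push 5
COMPARE_OP bool(<) → 2 vs 5 = True
POP_JUMP_IF_FALSE → pop True; no jump
LOAD_FAST_LOAD_FAST k,k → push 88,88
BINARY_OP + → 88 + 88 = 176
STORE_FAST k → k=176
LOAD_FAST i → push 2
LOAD_CONST → push 1
BINARY_OP + → 2 + 1 = 3
STORE_FAST i → i=3
LOAD_FAST i → push 3
LOAD_CONST → push 5
COMPARE_OP bool(<) → 3 vs 5 = True
POP_JUMP_IF_FALSE → pop True; no jump
LOAD_FAST_LOAD_FAST k,k → push 176,176
BINARY_OP + → 176 + 176 = 352
STORE_FAST k → k=352
LOAD_FAST i → push 3
LOAD_CONST → push 1
BINARY_OP + → 3 + 1 = 4
STORE_FAST i → i=4
LOAD_FAST i → push 4
LOAD_CONST → push 5
COMPARE_OP bool(<) → 4 vs 5 = True
POP_JUMP_IF_FALSE → pop True; no jump
LOAD_FAST_LOAD_FAST k,k → push 352,352
BINARY_OP + → 352 + 352 = 704
STORE_FAST k → k=704
LOAD_FAST i → push 4
LOAD_CONST → push 1
BINARY_OP + → 4 + 1 = 5
STORE_FAST i → i=5
LOAD_FAST i → push 5
LOAD_CONST → push 5
COMPARE_OP bool(<) → 5 vs 5 = False
POP_JUMP_IF_FALSE → pop False; jump
LOAD_FAST k → push 704
RETURN_VALUE → return 704.

704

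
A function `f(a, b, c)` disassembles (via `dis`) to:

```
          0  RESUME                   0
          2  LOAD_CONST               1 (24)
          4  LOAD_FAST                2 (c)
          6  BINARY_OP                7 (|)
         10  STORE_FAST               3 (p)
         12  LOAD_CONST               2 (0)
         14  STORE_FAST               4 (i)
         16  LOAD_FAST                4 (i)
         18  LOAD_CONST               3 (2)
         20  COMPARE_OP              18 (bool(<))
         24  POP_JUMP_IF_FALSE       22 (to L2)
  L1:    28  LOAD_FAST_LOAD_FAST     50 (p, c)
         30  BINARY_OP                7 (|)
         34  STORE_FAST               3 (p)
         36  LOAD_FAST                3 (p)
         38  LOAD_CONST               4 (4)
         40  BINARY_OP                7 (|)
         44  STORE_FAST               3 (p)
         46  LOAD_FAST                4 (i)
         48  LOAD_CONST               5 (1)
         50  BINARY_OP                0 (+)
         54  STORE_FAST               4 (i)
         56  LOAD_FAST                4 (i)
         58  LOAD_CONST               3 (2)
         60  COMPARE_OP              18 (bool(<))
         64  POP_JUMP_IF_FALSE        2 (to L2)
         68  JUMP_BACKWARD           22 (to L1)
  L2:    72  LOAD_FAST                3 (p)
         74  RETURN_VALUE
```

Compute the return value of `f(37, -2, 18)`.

LOAD_CONST → push 24. Stack: [24]
LOAD_FAST c → push 18. Stack: [24, 18]
BINARY_OP | → 24 | 18 = 26. Stack: [26]
STORE_FAST p → p=26. Stack: []
LOAD_CONST → push 0. Stack: [0]
STORE_FAST i → i=0. Stack: []
LOAD_FAST i → push 0. Stack: [0]
LOAD_CONST → push 2. Stack: [0, 2]
COMPARE_OP bool(<) → 0 vs 2 = True. Stack: [True]
POP_JUMP_IF_FALSE → pop True; no jump. Stack: []
LOAD_FAST_LOAD_FAST p,c → push 26,18. Stack: [26, 18]
BINARY_OP | → 26 | 18 = 26. Stack: [26]
STORE_FAST p → p=26. Stack: []
LOAD_FAST p → push 26. Stack: [26]
LOAD_CONST → push 4. Stack: [26, 4]
BINARY_OP | → 26 | 4 = 30. Stack: [30]
STORE_FAST p → p=30. Stack: []
LOAD_FAST i → push 0. Stack: [0]
LOAD_CONST → push 1. Stack: [0, 1]
BINARY_OP + → 0 + 1 = 1. Stack: [1]
STORE_FAST i → i=1. Stack: []
LOAD_FAST i → push 1. Stack: [1]
LOAD_CONST → push 2. Stack: [1, 2]
COMPARE_OP bool(<) → 1 vs 2 = True. Stack: [True]
POP_JUMP_IF_FALSE → pop True; no jump. Stack: []
LOAD_FAST_LOAD_FAST p,c → push 30,18. Stack: [30, 18]
BINARY_OP | → 30 | 18 = 30. Stack: [30]
STORE_FAST p → p=30. Stack: []
LOAD_FAST p → push 30. Stack: [30]
LOAD_CONST → push 4. Stack: [30, 4]
BINARY_OP | → 30 | 4 = 30. Stack: [30]
STORE_FAST p → p=30. Stack: []
LOAD_FAST i → push 1. Stack: [1]
LOAD_CONST → push 1. Stack: [1, 1]
BINARY_OP + → 1 + 1 = 2. Stack: [2]
STORE_FAST i → i=2. Stack: []
LOAD_FAST i → push 2. Stack: [2]
LOAD_CONST → push 2. Stack: [2, 2]
COMPARE_OP bool(<) → 2 vs 2 = False. Stack: [False]
POP_JUMP_IF_FALSE → pop False; jump. Stack: []
LOAD_FAST p → push 30. Stack: [30]
RETURN_VALUE → return 30.

30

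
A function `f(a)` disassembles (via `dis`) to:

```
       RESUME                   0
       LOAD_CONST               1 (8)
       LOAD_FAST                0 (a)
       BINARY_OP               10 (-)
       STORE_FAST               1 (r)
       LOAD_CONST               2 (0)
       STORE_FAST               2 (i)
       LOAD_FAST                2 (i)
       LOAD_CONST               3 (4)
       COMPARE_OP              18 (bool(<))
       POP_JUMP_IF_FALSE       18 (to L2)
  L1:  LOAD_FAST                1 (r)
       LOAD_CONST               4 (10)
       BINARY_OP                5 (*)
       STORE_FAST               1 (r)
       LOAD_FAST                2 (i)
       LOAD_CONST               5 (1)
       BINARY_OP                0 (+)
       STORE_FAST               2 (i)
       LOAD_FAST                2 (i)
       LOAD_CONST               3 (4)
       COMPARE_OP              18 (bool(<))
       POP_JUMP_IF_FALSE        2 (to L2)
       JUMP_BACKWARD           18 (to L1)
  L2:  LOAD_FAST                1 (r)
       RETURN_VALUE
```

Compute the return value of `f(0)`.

LOAD_CONST → push 8. Stack: [8]
LOAD_FAST a → push 0. Stack: [8, 0]
BINARY_OP - → 8 - 0 = 8. Stack: [8]
STORE_FAST r → r=8. Stack: []
LOAD_CONST → push 0. Stack: [0]
STORE_FAST i → i=0. Stack: []
LOAD_FAST i → push 0. Stack: [0]
LOAD_CONST → push 4. Stack: [0, 4]
COMPARE_OP bool(<) → 0 vs 4 = True. Stack: [True]
POP_JUMP_IF_FALSE → pop True; no jump. Stack: []
LOAD_FAST r → push 8. Stack: [8]
LOAD_CONST → push 10. Stack: [8, 10]
BINARY_OP * → 8 * 10 = 80. Stack: [80]
STORE_FAST r → r=80. Stack: []
LOAD_FAST i → push 0. Stack: [0]
LOAD_CONST → push 1. Stack: [0, 1]
BINARY_OP + → 0 + 1 = 1. Stack: [1]
STORE_FAST i → i=1. Stack: []
LOAD_FAST i → push 1. Stack: [1]
LOAD_CONST → push 4. Stack: [1, 4]
COMPARE_OP bool(<) → 1 vs 4 = True. Stack: [True]
POP_JUMP_IF_FALSE → pop True; no jump. Stack: []
LOAD_FAST r → push 80. Stack: [80]
LOAD_CONST → push 10. Stack: [80, 10]
BINARY_OP * → 80 * 10 = 800. Stack: [800]
STORE_FAST r → r=800. Stack: []
LOAD_FAST i → push 1. Stack: [1]
LOAD_CONST → push 1. Stack: [1, 1]
BINARY_OP + → 1 + 1 = 2. Stack: [2]
STORE_FAST i → i=2. Stack: []
LOAD_FAST i → push 2. Stack: [2]
LOAD_CONST → push 4. Stack: [2, 4]
COMPARE_OP bool(<) → 2 vs 4 = True. Stack: [True]
POP_JUMP_IF_FALSE → pop True; no jump. Stack: []
LOAD_FAST r → push 800. Stack: [800]
LOAD_CONST → push 10. Stack: [800, 10]
BINARY_OP * → 800 * 10 = 8000. Stack: [8000]
STORE_FAST r → r=8000. Stack: []
LOAD_FAST i → push 2. Stack: [2]
LOAD_CONST → push 1. Stack: [2, 1]
BINARY_OP + → 2 + 1 = 3. Stack: [3]
STORE_FAST i → i=3. Stack: []
LOAD_FAST i → push 3. Stack: [3]
LOAD_CONST → push 4. Stack: [3, 4]
COMPARE_OP bool(<) → 3 vs 4 = True. Stack: [True]
POP_JUMP_IF_FALSE → pop True; no jump. Stack: []
LOAD_FAST r → push 8000. Stack: [8000]
LOAD_CONST → push 10. Stack: [8000, 10]
BINARY_OP * → 8000 * 10 = 80000. Stack: [80000]
STORE_FAST r → r=80000. Stack: []
LOAD_FAST i → push 3. Stack: [3]
LOAD_CONST → push 1. Stack: [3, 1]
BINARY_OP + → 3 + 1 = 4. Stack: [4]
STORE_FAST i → i=4. Stack: []
LOAD_FAST i → push 4. Stack: [4]
LOAD_CONST → push 4. Stack: [4, 4]
COMPARE_OP bool(<) → 4 vs 4 = False. Stack: [False]
POP_JUMP_IF_FALSE → pop False; jump. Stack: []
LOAD_FAST r → push 80000. Stack: [80000]
RETURN_VALUE → return 80000.

80000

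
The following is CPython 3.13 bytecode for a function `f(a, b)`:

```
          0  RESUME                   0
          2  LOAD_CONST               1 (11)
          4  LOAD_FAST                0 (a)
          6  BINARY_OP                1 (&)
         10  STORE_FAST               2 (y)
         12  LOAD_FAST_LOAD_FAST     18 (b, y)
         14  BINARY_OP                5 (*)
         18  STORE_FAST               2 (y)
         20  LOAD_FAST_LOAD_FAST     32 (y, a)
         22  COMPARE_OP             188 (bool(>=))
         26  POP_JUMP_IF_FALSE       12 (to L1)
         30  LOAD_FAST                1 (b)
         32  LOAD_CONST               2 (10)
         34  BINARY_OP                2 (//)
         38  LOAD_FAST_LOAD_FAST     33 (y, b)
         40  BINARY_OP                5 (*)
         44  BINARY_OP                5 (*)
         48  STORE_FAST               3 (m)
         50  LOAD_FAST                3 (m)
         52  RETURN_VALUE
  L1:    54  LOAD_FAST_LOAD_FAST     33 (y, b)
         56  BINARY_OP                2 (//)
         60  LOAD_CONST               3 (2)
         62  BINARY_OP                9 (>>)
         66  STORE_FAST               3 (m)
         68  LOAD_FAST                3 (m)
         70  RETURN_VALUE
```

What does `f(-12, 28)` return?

0

LOAD_CONST → push 11. Stack: [11]
LOAD_FAST a → push -12. Stack: [11, -12]
BINARY_OP & → 11 & -12 = 0. Stack: [0]
STORE_FAST y → y=0. Stack: []
LOAD_FAST_LOAD_FAST b,y → push 28,0. Stack: [28, 0]
BINARY_OP * → 28 * 0 = 0. Stack: [0]
STORE_FAST y → y=0. Stack: []
LOAD_FAST_LOAD_FAST y,a → push 0,-12. Stack: [0, -12]
COMPARE_OP bool(>=) → 0 vs -12 = True. Stack: [True]
POP_JUMP_IF_FALSE → pop True; no jump. Stack: []
LOAD_FAST b → push 28. Stack: [28]
LOAD_CONST → push 10. Stack: [28, 10]
BINARY_OP // → 28 // 10 = 2. Stack: [2]
LOAD_FAST_LOAD_FAST y,b → push 0,28. Stack: [2, 0, 28]
BINARY_OP * → 0 * 28 = 0. Stack: [2, 0]
BINARY_OP * → 2 * 0 = 0. Stack: [0]
STORE_FAST m → m=0. Stack: []
LOAD_FAST m → push 0. Stack: [0]
RETURN_VALUE → return 0.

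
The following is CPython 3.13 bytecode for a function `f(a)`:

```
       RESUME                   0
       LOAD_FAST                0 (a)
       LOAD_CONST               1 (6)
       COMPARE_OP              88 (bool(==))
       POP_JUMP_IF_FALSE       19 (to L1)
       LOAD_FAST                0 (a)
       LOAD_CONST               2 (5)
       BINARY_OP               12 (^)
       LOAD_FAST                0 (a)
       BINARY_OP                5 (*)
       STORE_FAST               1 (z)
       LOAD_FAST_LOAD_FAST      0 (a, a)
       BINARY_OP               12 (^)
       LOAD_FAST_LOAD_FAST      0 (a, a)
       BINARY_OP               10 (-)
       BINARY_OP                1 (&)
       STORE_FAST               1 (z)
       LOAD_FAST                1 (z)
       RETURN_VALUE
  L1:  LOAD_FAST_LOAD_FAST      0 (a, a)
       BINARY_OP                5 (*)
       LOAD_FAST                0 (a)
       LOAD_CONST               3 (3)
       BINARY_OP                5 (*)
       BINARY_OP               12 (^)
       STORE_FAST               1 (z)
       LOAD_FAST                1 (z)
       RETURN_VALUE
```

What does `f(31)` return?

924

LOAD_FAST a → push 31. Stack: [31]
LOAD_CONST → push 6. Stack: [31, 6]
COMPARE_OP bool(==) → 31 vs 6 = False. Stack: [False]
POP_JUMP_IF_FALSE → pop False; jump. Stack: []
LOAD_FAST_LOAD_FAST a,a → push 31,31. Stack: [31, 31]
BINARY_OP * → 31 * 31 = 961. Stack: [961]
LOAD_FAST a → push 31. Stack: [961, 31]
LOAD_CONST → push 3. Stack: [961, 31, 3]
BINARY_OP * → 31 * 3 = 93. Stack: [961, 93]
BINARY_OP ^ → 961 ^ 93 = 924. Stack: [924]
STORE_FAST z → z=924. Stack: []
LOAD_FAST z → push 924. Stack: [924]
RETURN_VALUE → return 924.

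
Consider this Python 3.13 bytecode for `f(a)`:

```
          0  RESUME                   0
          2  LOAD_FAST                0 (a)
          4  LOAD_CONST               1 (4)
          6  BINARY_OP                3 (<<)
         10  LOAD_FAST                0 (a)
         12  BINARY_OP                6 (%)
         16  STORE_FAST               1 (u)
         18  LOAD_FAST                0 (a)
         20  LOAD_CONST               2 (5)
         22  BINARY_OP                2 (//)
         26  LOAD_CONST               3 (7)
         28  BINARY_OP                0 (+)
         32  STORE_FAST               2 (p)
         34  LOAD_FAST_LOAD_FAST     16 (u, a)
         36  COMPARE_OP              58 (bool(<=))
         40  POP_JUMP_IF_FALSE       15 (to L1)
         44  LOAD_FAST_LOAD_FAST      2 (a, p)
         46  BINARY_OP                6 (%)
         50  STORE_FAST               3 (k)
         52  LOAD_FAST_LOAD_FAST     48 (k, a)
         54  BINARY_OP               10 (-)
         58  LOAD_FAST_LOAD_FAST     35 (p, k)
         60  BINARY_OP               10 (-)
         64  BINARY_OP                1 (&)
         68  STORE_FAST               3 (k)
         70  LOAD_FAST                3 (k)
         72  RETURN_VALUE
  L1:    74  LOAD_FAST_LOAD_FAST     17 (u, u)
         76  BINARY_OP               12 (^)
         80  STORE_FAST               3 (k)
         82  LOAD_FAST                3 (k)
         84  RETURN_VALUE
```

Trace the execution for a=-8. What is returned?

0

LOAD_FAST a → push -8. Stack: [-8]
LOAD_CONST → push 4. Stack: [-8, 4]
BINARY_OP << → -8 << 4 = -128. Stack: [-128]
LOAD_FAST a → push -8. Stack: [-128, -8]
BINARY_OP % → -128 % -8 = 0. Stack: [0]
STORE_FAST u → u=0. Stack: []
LOAD_FAST a → push -8. Stack: [-8]
LOAD_CONST → push 5. Stack: [-8, 5]
BINARY_OP // → -8 // 5 = -2. Stack: [-2]
LOAD_CONST → push 7. Stack: [-2, 7]
BINARY_OP + → -2 + 7 = 5. Stack: [5]
STORE_FAST p → p=5. Stack: []
LOAD_FAST_LOAD_FAST u,a → push 0,-8. Stack: [0, -8]
COMPARE_OP bool(<=) → 0 vs -8 = False. Stack: [False]
POP_JUMP_IF_FALSE → pop False; jump. Stack: []
LOAD_FAST_LOAD_FAST u,u → push 0,0. Stack: [0, 0]
BINARY_OP ^ → 0 ^ 0 = 0. Stack: [0]
STORE_FAST k → k=0. Stack: []
LOAD_FAST k → push 0. Stack: [0]
RETURN_VALUE → return 0.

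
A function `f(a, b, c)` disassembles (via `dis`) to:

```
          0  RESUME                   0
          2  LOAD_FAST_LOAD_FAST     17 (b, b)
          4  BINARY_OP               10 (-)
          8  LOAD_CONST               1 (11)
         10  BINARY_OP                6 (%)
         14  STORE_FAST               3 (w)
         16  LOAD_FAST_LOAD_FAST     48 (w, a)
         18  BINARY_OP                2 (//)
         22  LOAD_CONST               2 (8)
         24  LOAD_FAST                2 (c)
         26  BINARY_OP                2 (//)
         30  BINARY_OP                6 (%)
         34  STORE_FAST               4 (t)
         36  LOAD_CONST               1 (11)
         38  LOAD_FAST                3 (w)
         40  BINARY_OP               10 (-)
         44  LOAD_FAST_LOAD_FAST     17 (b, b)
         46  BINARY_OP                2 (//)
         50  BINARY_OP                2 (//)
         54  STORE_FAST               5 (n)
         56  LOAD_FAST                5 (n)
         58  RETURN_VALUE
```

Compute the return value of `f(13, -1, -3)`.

LOAD_FAST_LOAD_FAST b,b → push -1,-1. Stack: [-1, -1]
BINARY_OP - → -1 - -1 = 0. Stack: [0]
LOAD_CONST → push 11. Stack: [0, 11]
BINARY_OP % → 0 % 11 = 0. Stack: [0]
STORE_FAST w → w=0. Stack: []
LOAD_FAST_LOAD_FAST w,a → push 0,13. Stack: [0, 13]
BINARY_OP // → 0 // 13 = 0. Stack: [0]
LOAD_CONST → push 8. Stack: [0, 8]
LOAD_FAST c → push -3. Stack: [0, 8, -3]
BINARY_OP // → 8 // -3 = -3. Stack: [0, -3]
BINARY_OP % → 0 % -3 = 0. Stack: [0]
STORE_FAST t → t=0. Stack: []
LOAD_CONST → push 11. Stack: [11]
LOAD_FAST w → push 0. Stack: [11, 0]
BINARY_OP - → 11 - 0 = 11. Stack: [11]
LOAD_FAST_LOAD_FAST b,b → push -1,-1. Stack: [11, -1, -1]
BINARY_OP // → -1 // -1 = 1. Stack: [11, 1]
BINARY_OP // → 11 // 1 = 11. Stack: [11]
STORE_FAST n → n=11. Stack: []
LOAD_FAST n → push 11. Stack: [11]
RETURN_VALUE → return 11.

11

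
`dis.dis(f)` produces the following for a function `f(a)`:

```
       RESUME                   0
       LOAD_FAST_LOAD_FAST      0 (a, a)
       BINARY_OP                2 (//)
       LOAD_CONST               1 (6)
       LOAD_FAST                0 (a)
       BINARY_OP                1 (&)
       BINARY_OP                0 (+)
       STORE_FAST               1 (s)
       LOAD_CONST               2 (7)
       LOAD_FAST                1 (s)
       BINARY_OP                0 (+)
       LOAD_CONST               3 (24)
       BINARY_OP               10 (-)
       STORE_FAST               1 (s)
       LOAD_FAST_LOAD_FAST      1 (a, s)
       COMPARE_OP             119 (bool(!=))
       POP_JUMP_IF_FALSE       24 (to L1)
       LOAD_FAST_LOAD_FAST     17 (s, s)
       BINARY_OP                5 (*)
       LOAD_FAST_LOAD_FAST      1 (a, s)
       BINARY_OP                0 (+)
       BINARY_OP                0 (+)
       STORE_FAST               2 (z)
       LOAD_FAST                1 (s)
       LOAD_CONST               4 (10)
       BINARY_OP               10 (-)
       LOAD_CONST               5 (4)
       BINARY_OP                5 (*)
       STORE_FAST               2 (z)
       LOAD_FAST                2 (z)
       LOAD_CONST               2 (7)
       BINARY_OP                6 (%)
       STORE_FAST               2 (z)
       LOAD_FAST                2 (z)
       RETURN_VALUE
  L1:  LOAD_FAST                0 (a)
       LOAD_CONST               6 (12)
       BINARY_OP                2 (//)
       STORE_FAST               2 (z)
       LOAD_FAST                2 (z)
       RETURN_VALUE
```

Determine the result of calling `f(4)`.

LOAD_FAST_LOAD_FAST a,a → push 4,4. Stack: [4, 4]
BINARY_OP // → 4 // 4 = 1. Stack: [1]
LOAD_CONST → push 6. Stack: [1, 6]
LOAD_FAST a → push 4. Stack: [1, 6, 4]
BINARY_OP & → 6 & 4 = 4. Stack: [1, 4]
BINARY_OP + → 1 + 4 = 5. Stack: [5]
STORE_FAST s → s=5. Stack: []
LOAD_CONST → push 7. Stack: [7]
LOAD_FAST s → push 5. Stack: [7, 5]
BINARY_OP + → 7 + 5 = 12. Stack: [12]
LOAD_CONST → push 24. Stack: [12, 24]
BINARY_OP - → 12 - 24 = -12. Stack: [-12]
STORE_FAST s → s=-12. Stack: []
LOAD_FAST_LOAD_FAST a,s → push 4,-12. Stack: [4, -12]
COMPARE_OP bool(!=) → 4 vs -12 = True. Stack: [True]
POP_JUMP_IF_FALSE → pop True; no jump. Stack: []
LOAD_FAST_LOAD_FAST s,s → push -12,-12. Stack: [-12, -12]
BINARY_OP * → -12 * -12 = 144. Stack: [144]
LOAD_FAST_LOAD_FAST a,s → push 4,-12. Stack: [144, 4, -12]
BINARY_OP + → 4 + -12 = -8. Stack: [144, -8]
BINARY_OP + → 144 + -8 = 136. Stack: [136]
STORE_FAST z → z=136. Stack: []
LOAD_FAST s → push -12. Stack: [-12]
LOAD_CONST → push 10. Stack: [-12, 10]
BINARY_OP - → -12 - 10 = -22. Stack: [-22]
LOAD_CONST → push 4. Stack: [-22, 4]
BINARY_OP * → -22 * 4 = -88. Stack: [-88]
STORE_FAST z → z=-88. Stack: []
LOAD_FAST z → push -88. Stack: [-88]
LOAD_CONST → push 7. Stack: [-88, 7]
BINARY_OP % → -88 % 7 = 3. Stack: [3]
STORE_FAST z → z=3. Stack: []
LOAD_FAST z → push 3. Stack: [3]
RETURN_VALUE → return 3.

3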